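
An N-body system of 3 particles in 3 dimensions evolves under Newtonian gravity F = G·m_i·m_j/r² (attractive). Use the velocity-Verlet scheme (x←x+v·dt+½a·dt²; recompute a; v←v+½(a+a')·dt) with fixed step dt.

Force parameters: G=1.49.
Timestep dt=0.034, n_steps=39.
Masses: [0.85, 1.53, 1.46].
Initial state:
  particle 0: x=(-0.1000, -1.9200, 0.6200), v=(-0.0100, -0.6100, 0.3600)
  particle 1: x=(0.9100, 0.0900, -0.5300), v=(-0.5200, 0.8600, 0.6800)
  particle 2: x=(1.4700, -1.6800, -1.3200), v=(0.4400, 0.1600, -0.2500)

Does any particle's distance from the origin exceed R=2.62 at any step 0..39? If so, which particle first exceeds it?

yes, particle 2

step 0: x0=(-0.1000, -1.9200, 0.6200) x1=(0.9100, 0.0900, -0.5300) x2=(1.4700, -1.6800, -1.3200)
step 1: x0=(-0.1001, -1.9406, 0.6320) x1=(0.8924, 0.1189, -0.5069) x2=(1.4848, -1.6743, -1.3283)
step 2: x0=(-0.0999, -1.9607, 0.6435) x1=(0.8748, 0.1471, -0.4840) x2=(1.4993, -1.6681, -1.3361)
step 3: x0=(-0.0992, -1.9806, 0.6545) x1=(0.8573, 0.1746, -0.4613) x2=(1.5134, -1.6613, -1.3436)
step 4: x0=(-0.0982, -2.0000, 0.6651) x1=(0.8400, 0.2014, -0.4386) x2=(1.5273, -1.6541, -1.3506)
step 5: x0=(-0.0968, -2.0191, 0.6753) x1=(0.8227, 0.2277, -0.4161) x2=(1.5408, -1.6465, -1.3573)
step 6: x0=(-0.0950, -2.0378, 0.6850) x1=(0.8055, 0.2533, -0.3937) x2=(1.5540, -1.6385, -1.3635)
step 7: x0=(-0.0929, -2.0562, 0.6943) x1=(0.7884, 0.2783, -0.3715) x2=(1.5670, -1.6300, -1.3694)
step 8: x0=(-0.0905, -2.0742, 0.7031) x1=(0.7714, 0.3028, -0.3494) x2=(1.5796, -1.6212, -1.3749)
step 9: x0=(-0.0877, -2.0918, 0.7116) x1=(0.7545, 0.3267, -0.3274) x2=(1.5920, -1.6119, -1.3800)
step 10: x0=(-0.0847, -2.1091, 0.7197) x1=(0.7377, 0.3501, -0.3055) x2=(1.6040, -1.6024, -1.3848)
step 11: x0=(-0.0813, -2.1260, 0.7274) x1=(0.7210, 0.3729, -0.2838) x2=(1.6158, -1.5925, -1.3892)
step 12: x0=(-0.0777, -2.1426, 0.7348) x1=(0.7044, 0.3953, -0.2622) x2=(1.6273, -1.5822, -1.3932)
step 13: x0=(-0.0737, -2.1588, 0.7417) x1=(0.6879, 0.4171, -0.2407) x2=(1.6385, -1.5717, -1.3969)
step 14: x0=(-0.0695, -2.1746, 0.7484) x1=(0.6715, 0.4385, -0.2194) x2=(1.6494, -1.5608, -1.4003)
step 15: x0=(-0.0649, -2.1901, 0.7546) x1=(0.6553, 0.4593, -0.1981) x2=(1.6601, -1.5497, -1.4033)
step 16: x0=(-0.0602, -2.2052, 0.7606) x1=(0.6391, 0.4798, -0.1771) x2=(1.6704, -1.5383, -1.4060)
step 17: x0=(-0.0551, -2.2200, 0.7662) x1=(0.6231, 0.4997, -0.1561) x2=(1.6806, -1.5266, -1.4084)
step 18: x0=(-0.0498, -2.2344, 0.7714) x1=(0.6071, 0.5192, -0.1352) x2=(1.6904, -1.5146, -1.4105)
step 19: x0=(-0.0443, -2.2485, 0.7764) x1=(0.5913, 0.5383, -0.1145) x2=(1.7000, -1.5024, -1.4122)
step 20: x0=(-0.0385, -2.2622, 0.7810) x1=(0.5756, 0.5570, -0.0939) x2=(1.7093, -1.4900, -1.4136)
step 21: x0=(-0.0325, -2.2756, 0.7854) x1=(0.5600, 0.5752, -0.0735) x2=(1.7184, -1.4773, -1.4147)
step 22: x0=(-0.0262, -2.2886, 0.7894) x1=(0.5445, 0.5931, -0.0531) x2=(1.7272, -1.4645, -1.4156)
step 23: x0=(-0.0198, -2.3013, 0.7931) x1=(0.5292, 0.6105, -0.0329) x2=(1.7358, -1.4513, -1.4161)
step 24: x0=(-0.0130, -2.3136, 0.7966) x1=(0.5139, 0.6276, -0.0128) x2=(1.7441, -1.4380, -1.4163)
step 25: x0=(-0.0061, -2.3256, 0.7997) x1=(0.4988, 0.6442, 0.0072) x2=(1.7521, -1.4245, -1.4162)
step 26: x0=(0.0010, -2.3372, 0.8026) x1=(0.4838, 0.6605, 0.0270) x2=(1.7600, -1.4108, -1.4158)
step 27: x0=(0.0084, -2.3485, 0.8052) x1=(0.4689, 0.6764, 0.0467) x2=(1.7675, -1.3969, -1.4151)
step 28: x0=(0.0159, -2.3594, 0.8075) x1=(0.4541, 0.6920, 0.0663) x2=(1.7748, -1.3828, -1.4142)
step 29: x0=(0.0237, -2.3700, 0.8095) x1=(0.4394, 0.7071, 0.0858) x2=(1.7819, -1.3685, -1.4129)
step 30: x0=(0.0316, -2.3803, 0.8113) x1=(0.4249, 0.7220, 0.1052) x2=(1.7888, -1.3541, -1.4114)
step 31: x0=(0.0397, -2.3902, 0.8129) x1=(0.4105, 0.7364, 0.1244) x2=(1.7954, -1.3395, -1.4096)
step 32: x0=(0.0481, -2.3998, 0.8141) x1=(0.3962, 0.7506, 0.1435) x2=(1.8017, -1.3247, -1.4075)
step 33: x0=(0.0566, -2.4090, 0.8151) x1=(0.3821, 0.7644, 0.1625) x2=(1.8078, -1.3098, -1.4051)
step 34: x0=(0.0653, -2.4179, 0.8159) x1=(0.3680, 0.7778, 0.1814) x2=(1.8137, -1.2947, -1.4025)
step 35: x0=(0.0741, -2.4264, 0.8164) x1=(0.3541, 0.7910, 0.2001) x2=(1.8194, -1.2795, -1.3995)
step 36: x0=(0.0832, -2.4346, 0.8167) x1=(0.3403, 0.8038, 0.2187) x2=(1.8248, -1.2641, -1.3964)
step 37: x0=(0.0924, -2.4425, 0.8167) x1=(0.3266, 0.8162, 0.2372) x2=(1.8300, -1.2486, -1.3929)
step 38: x0=(0.1018, -2.4500, 0.8165) x1=(0.3131, 0.8284, 0.2556) x2=(1.8349, -1.2330, -1.3892)
step 39: x0=(0.1114, -2.4572, 0.8161) x1=(0.2997, 0.8403, 0.2738) x2=(1.8397, -1.2172, -1.3852)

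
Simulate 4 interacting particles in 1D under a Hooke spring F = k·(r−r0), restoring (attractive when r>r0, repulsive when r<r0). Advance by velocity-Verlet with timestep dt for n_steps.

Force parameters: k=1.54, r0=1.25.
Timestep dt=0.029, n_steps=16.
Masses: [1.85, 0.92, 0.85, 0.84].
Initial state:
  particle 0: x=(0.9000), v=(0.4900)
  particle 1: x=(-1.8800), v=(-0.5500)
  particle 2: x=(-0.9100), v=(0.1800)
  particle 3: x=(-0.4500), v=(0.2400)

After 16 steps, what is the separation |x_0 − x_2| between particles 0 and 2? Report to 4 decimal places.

step 0: x0=(0.9000) x1=(-1.8800) x2=(-0.9100) x3=(-0.4500)
step 1: x0=(0.9134) x1=(-1.8949) x2=(-0.9047) x3=(-0.4425)
step 2: x0=(0.9253) x1=(-1.9078) x2=(-0.8994) x3=(-0.4339)
step 3: x0=(0.9356) x1=(-1.9184) x2=(-0.8941) x3=(-0.4243)
step 4: x0=(0.9443) x1=(-1.9267) x2=(-0.8886) x3=(-0.4137)
step 5: x0=(0.9514) x1=(-1.9327) x2=(-0.8832) x3=(-0.4022)
step 6: x0=(0.9568) x1=(-1.9363) x2=(-0.8778) x3=(-0.3897)
step 7: x0=(0.9606) x1=(-1.9374) x2=(-0.8723) x3=(-0.3763)
step 8: x0=(0.9628) x1=(-1.9360) x2=(-0.8668) x3=(-0.3622)
step 9: x0=(0.9634) x1=(-1.9321) x2=(-0.8612) x3=(-0.3473)
step 10: x0=(0.9624) x1=(-1.9257) x2=(-0.8557) x3=(-0.3316)
step 11: x0=(0.9598) x1=(-1.9167) x2=(-0.8501) x3=(-0.3154)
step 12: x0=(0.9557) x1=(-1.9052) x2=(-0.8445) x3=(-0.2985)
step 13: x0=(0.9500) x1=(-1.8912) x2=(-0.8388) x3=(-0.2810)
step 14: x0=(0.9429) x1=(-1.8747) x2=(-0.8330) x3=(-0.2631)
step 15: x0=(0.9343) x1=(-1.8558) x2=(-0.8272) x3=(-0.2448)
step 16: x0=(0.9244) x1=(-1.8346) x2=(-0.8213) x3=(-0.2261)

1.7456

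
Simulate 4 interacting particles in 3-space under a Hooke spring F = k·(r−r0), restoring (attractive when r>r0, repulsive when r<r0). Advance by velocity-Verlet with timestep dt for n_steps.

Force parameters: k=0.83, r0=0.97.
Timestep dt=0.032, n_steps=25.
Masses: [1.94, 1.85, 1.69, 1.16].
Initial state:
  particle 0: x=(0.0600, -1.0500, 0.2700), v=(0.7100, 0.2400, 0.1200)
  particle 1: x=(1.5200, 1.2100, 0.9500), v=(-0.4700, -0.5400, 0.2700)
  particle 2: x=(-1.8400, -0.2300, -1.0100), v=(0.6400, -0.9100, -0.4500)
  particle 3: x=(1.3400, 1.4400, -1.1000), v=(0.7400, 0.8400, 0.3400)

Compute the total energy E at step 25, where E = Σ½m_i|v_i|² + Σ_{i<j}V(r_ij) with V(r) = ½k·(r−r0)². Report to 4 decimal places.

14.8100

step 0: x0=(0.0600, -1.0500, 0.2700) x1=(1.5200, 1.2100, 0.9500) x2=(-1.8400, -0.2300, -1.0100) x3=(1.3400, 1.4400, -1.1000)
step 1: x0=(0.0829, -1.0415, 0.2736) x1=(1.5041, 1.1922, 0.9579) x2=(-1.8180, -0.2587, -1.0238) x3=(1.3625, 1.4658, -1.0884)
step 2: x0=(0.1060, -1.0314, 0.2766) x1=(1.4866, 1.1732, 0.9645) x2=(-1.7930, -0.2864, -1.0366) x3=(1.3828, 1.4892, -1.0752)
step 3: x0=(0.1295, -1.0198, 0.2790) x1=(1.4676, 1.1532, 0.9696) x2=(-1.7650, -0.3131, -1.0481) x3=(1.4007, 1.5103, -1.0605)
step 4: x0=(0.1532, -1.0066, 0.2809) x1=(1.4469, 1.1321, 0.9734) x2=(-1.7339, -0.3388, -1.0585) x3=(1.4163, 1.5290, -1.0444)
step 5: x0=(0.1771, -0.9918, 0.2822) x1=(1.4248, 1.1100, 0.9757) x2=(-1.7000, -0.3634, -1.0677) x3=(1.4296, 1.5453, -1.0268)
step 6: x0=(0.2012, -0.9756, 0.2830) x1=(1.4013, 1.0868, 0.9767) x2=(-1.6631, -0.3870, -1.0757) x3=(1.4406, 1.5591, -1.0078)
step 7: x0=(0.2256, -0.9579, 0.2832) x1=(1.3763, 1.0627, 0.9762) x2=(-1.6234, -0.4094, -1.0825) x3=(1.4492, 1.5704, -0.9874)
step 8: x0=(0.2502, -0.9388, 0.2828) x1=(1.3501, 1.0377, 0.9744) x2=(-1.5808, -0.4307, -1.0881) x3=(1.4556, 1.5791, -0.9657)
step 9: x0=(0.2749, -0.9182, 0.2819) x1=(1.3225, 1.0117, 0.9712) x2=(-1.5355, -0.4509, -1.0925) x3=(1.4597, 1.5854, -0.9427)
step 10: x0=(0.2998, -0.8963, 0.2805) x1=(1.2937, 0.9849, 0.9667) x2=(-1.4875, -0.4699, -1.0956) x3=(1.4615, 1.5890, -0.9185)
step 11: x0=(0.3248, -0.8731, 0.2785) x1=(1.2638, 0.9572, 0.9609) x2=(-1.4368, -0.4878, -1.0975) x3=(1.4611, 1.5901, -0.8930)
step 12: x0=(0.3500, -0.8487, 0.2760) x1=(1.2327, 0.9287, 0.9537) x2=(-1.3836, -0.5044, -1.0981) x3=(1.4586, 1.5886, -0.8664)
step 13: x0=(0.3752, -0.8230, 0.2730) x1=(1.2006, 0.8995, 0.9453) x2=(-1.3279, -0.5199, -1.0976) x3=(1.4539, 1.5846, -0.8387)
step 14: x0=(0.4006, -0.7962, 0.2695) x1=(1.1675, 0.8695, 0.9357) x2=(-1.2697, -0.5342, -1.0958) x3=(1.4471, 1.5781, -0.8099)
step 15: x0=(0.4260, -0.7682, 0.2655) x1=(1.1335, 0.8388, 0.9248) x2=(-1.2093, -0.5472, -1.0927) x3=(1.4383, 1.5690, -0.7801)
step 16: x0=(0.4514, -0.7392, 0.2610) x1=(1.0987, 0.8075, 0.9127) x2=(-1.1465, -0.5591, -1.0885) x3=(1.4275, 1.5575, -0.7494)
step 17: x0=(0.4769, -0.7092, 0.2560) x1=(1.0630, 0.7755, 0.8995) x2=(-1.0817, -0.5698, -1.0831) x3=(1.4148, 1.5436, -0.7178)
step 18: x0=(0.5024, -0.6783, 0.2506) x1=(1.0266, 0.7431, 0.8851) x2=(-1.0148, -0.5793, -1.0765) x3=(1.4002, 1.5272, -0.6854)
step 19: x0=(0.5279, -0.6464, 0.2448) x1=(0.9896, 0.7100, 0.8697) x2=(-0.9459, -0.5876, -1.0687) x3=(1.3839, 1.5085, -0.6523)
step 20: x0=(0.5533, -0.6138, 0.2385) x1=(0.9519, 0.6765, 0.8533) x2=(-0.8752, -0.5948, -1.0598) x3=(1.3659, 1.4875, -0.6184)
step 21: x0=(0.5787, -0.5804, 0.2318) x1=(0.9137, 0.6426, 0.8358) x2=(-0.8027, -0.6008, -1.0497) x3=(1.3463, 1.4643, -0.5840)
step 22: x0=(0.6041, -0.5463, 0.2247) x1=(0.8750, 0.6083, 0.8175) x2=(-0.7286, -0.6057, -1.0386) x3=(1.3251, 1.4389, -0.5489)
step 23: x0=(0.6294, -0.5117, 0.2172) x1=(0.8359, 0.5736, 0.7982) x2=(-0.6530, -0.6095, -1.0264) x3=(1.3025, 1.4114, -0.5134)
step 24: x0=(0.6546, -0.4764, 0.2093) x1=(0.7964, 0.5387, 0.7782) x2=(-0.5759, -0.6122, -1.0131) x3=(1.2785, 1.3819, -0.4774)
step 25: x0=(0.6798, -0.4407, 0.2011) x1=(0.7567, 0.5035, 0.7573) x2=(-0.4975, -0.6139, -0.9989) x3=(1.2533, 1.3506, -0.4411)
step 0 velocities: v0=(0.7100, 0.2400, 0.1200) v1=(-0.4700, -0.5400, 0.2700) v2=(0.6400, -0.9100, -0.4500) v3=(0.7400, 0.8400, 0.3400)
step 0: KE=3.1112, PE=11.7028, E=14.8140
step 25 velocities: v0=(0.7844, 1.1229, -0.2619) v1=(-1.2474, -1.1037, -0.6630) v2=(2.4674, -0.0370, 0.4603) v3=(-0.8068, -1.0094, 1.1404)
step 25: KE=11.9068, PE=2.9032, E=14.8100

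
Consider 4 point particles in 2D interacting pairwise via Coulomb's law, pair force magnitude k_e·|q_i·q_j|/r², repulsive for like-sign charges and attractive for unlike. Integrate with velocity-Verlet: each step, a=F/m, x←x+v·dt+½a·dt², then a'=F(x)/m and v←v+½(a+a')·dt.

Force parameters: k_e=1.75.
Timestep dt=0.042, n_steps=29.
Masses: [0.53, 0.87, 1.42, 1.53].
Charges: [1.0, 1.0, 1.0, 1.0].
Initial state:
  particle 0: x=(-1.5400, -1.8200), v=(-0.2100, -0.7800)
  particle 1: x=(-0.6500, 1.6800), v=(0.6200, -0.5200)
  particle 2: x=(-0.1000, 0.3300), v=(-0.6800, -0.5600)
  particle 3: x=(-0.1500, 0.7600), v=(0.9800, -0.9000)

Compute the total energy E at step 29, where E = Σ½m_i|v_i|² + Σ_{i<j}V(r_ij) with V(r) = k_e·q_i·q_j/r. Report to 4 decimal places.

step 0: x0=(-1.5400, -1.8200) x1=(-0.6500, 1.6800) x2=(-0.1000, 0.3300) x3=(-0.1500, 0.7600)
step 1: x0=(-1.5493, -1.8536) x1=(-0.6250, 1.6605) x2=(-0.1276, 0.3004) x3=(-0.1090, 0.7268)
step 2: x0=(-1.5595, -1.8890) x1=(-0.6020, 1.6456) x2=(-0.1552, 0.2581) x3=(-0.0665, 0.7034)
step 3: x0=(-1.5706, -1.9261) x1=(-0.5810, 1.6351) x2=(-0.1844, 0.2049) x3=(-0.0211, 0.6883)
step 4: x0=(-1.5826, -1.9649) x1=(-0.5618, 1.6289) x2=(-0.2157, 0.1430) x3=(0.0277, 0.6792)
step 5: x0=(-1.5956, -2.0054) x1=(-0.5444, 1.6270) x2=(-0.2493, 0.0748) x3=(0.0799, 0.6743)
step 6: x0=(-1.6095, -2.0476) x1=(-0.5287, 1.6289) x2=(-0.2848, 0.0020) x3=(0.1351, 0.6720)
step 7: x0=(-1.6244, -2.0915) x1=(-0.5146, 1.6345) x2=(-0.3218, -0.0743) x3=(0.1929, 0.6714)
step 8: x0=(-1.6402, -2.1370) x1=(-0.5021, 1.6435) x2=(-0.3600, -0.1531) x3=(0.2531, 0.6718)
step 9: x0=(-1.6570, -2.1842) x1=(-0.4910, 1.6557) x2=(-0.3991, -0.2340) x3=(0.3154, 0.6728)
step 10: x0=(-1.6747, -2.2330) x1=(-0.4813, 1.6708) x2=(-0.4391, -0.3164) x3=(0.3795, 0.6742)
step 11: x0=(-1.6934, -2.2835) x1=(-0.4729, 1.6885) x2=(-0.4796, -0.4000) x3=(0.4452, 0.6758)
step 12: x0=(-1.7131, -2.3356) x1=(-0.4657, 1.7086) x2=(-0.5206, -0.4845) x3=(0.5124, 0.6775)
step 13: x0=(-1.7338, -2.3894) x1=(-0.4596, 1.7310) x2=(-0.5620, -0.5698) x3=(0.5809, 0.6792)
step 14: x0=(-1.7555, -2.4448) x1=(-0.4546, 1.7553) x2=(-0.6036, -0.6557) x3=(0.6506, 0.6809)
step 15: x0=(-1.7782, -2.5019) x1=(-0.4505, 1.7815) x2=(-0.6455, -0.7420) x3=(0.7214, 0.6825)
step 16: x0=(-1.8019, -2.5607) x1=(-0.4474, 1.8093) x2=(-0.6874, -0.8287) x3=(0.7932, 0.6841)
step 17: x0=(-1.8267, -2.6212) x1=(-0.4451, 1.8387) x2=(-0.7295, -0.9156) x3=(0.8660, 0.6856)
step 18: x0=(-1.8525, -2.6834) x1=(-0.4436, 1.8694) x2=(-0.7717, -1.0026) x3=(0.9395, 0.6870)
step 19: x0=(-1.8794, -2.7472) x1=(-0.4428, 1.9014) x2=(-0.8138, -1.0897) x3=(1.0139, 0.6883)
step 20: x0=(-1.9073, -2.8128) x1=(-0.4427, 1.9346) x2=(-0.8559, -1.1767) x3=(1.0890, 0.6896)
step 21: x0=(-1.9363, -2.8801) x1=(-0.4431, 1.9688) x2=(-0.8979, -1.2637) x3=(1.1647, 0.6908)
step 22: x0=(-1.9664, -2.9492) x1=(-0.4442, 2.0041) x2=(-0.9399, -1.3507) x3=(1.2411, 0.6920)
step 23: x0=(-1.9976, -3.0200) x1=(-0.4458, 2.0402) x2=(-0.9817, -1.4374) x3=(1.3180, 0.6931)
step 24: x0=(-2.0300, -3.0926) x1=(-0.4479, 2.0771) x2=(-1.0233, -1.5240) x3=(1.3955, 0.6942)
step 25: x0=(-2.0634, -3.1669) x1=(-0.4504, 2.1149) x2=(-1.0649, -1.6103) x3=(1.4734, 0.6952)
step 26: x0=(-2.0979, -3.2430) x1=(-0.4534, 2.1534) x2=(-1.1062, -1.6964) x3=(1.5518, 0.6962)
step 27: x0=(-2.1336, -3.3209) x1=(-0.4567, 2.1925) x2=(-1.1473, -1.7822) x3=(1.6307, 0.6971)
step 28: x0=(-2.1704, -3.4005) x1=(-0.4605, 2.2323) x2=(-1.1882, -1.8676) x3=(1.7099, 0.6980)
step 29: x0=(-2.2083, -3.4820) x1=(-0.4645, 2.2727) x2=(-1.2289, -1.9528) x3=(1.7896, 0.6989)
step 0 velocities: v0=(-0.2100, -0.7800) v1=(0.6200, -0.5200) v2=(-0.6800, -0.5600) v3=(0.9800, -0.9000)
step 0: KE=2.3631, PE=8.6723, E=11.0354
step 29 velocities: v0=(-0.9161, -1.9599) v1=(-0.1008, 0.9678) v2=(-0.9662, -2.0230) v3=(1.9001, 0.0206)
step 29: KE=7.9829, PE=3.0369, E=11.0198

11.0198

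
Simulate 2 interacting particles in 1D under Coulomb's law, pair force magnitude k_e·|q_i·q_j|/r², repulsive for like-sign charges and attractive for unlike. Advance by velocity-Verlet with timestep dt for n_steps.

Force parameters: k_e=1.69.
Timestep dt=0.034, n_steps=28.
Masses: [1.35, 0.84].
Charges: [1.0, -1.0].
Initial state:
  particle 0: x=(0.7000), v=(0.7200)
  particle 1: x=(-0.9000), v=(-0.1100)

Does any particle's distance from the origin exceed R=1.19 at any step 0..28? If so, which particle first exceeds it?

yes, particle 0

step 0: x0=(0.7000) x1=(-0.9000)
step 1: x0=(0.7242) x1=(-0.9033)
step 2: x0=(0.7478) x1=(-0.9057)
step 3: x0=(0.7710) x1=(-0.9073)
step 4: x0=(0.7936) x1=(-0.9080)
step 5: x0=(0.8157) x1=(-0.9079)
step 6: x0=(0.8373) x1=(-0.9071)
step 7: x0=(0.8585) x1=(-0.9054)
step 8: x0=(0.8791) x1=(-0.9031)
step 9: x0=(0.8994) x1=(-0.9000)
step 10: x0=(0.9191) x1=(-0.8962)
step 11: x0=(0.9385) x1=(-0.8916)
step 12: x0=(0.9574) x1=(-0.8864)
step 13: x0=(0.9759) x1=(-0.8805)
step 14: x0=(0.9939) x1=(-0.8739)
step 15: x0=(1.0116) x1=(-0.8667)
step 16: x0=(1.0288) x1=(-0.8588)
step 17: x0=(1.0456) x1=(-0.8502)
step 18: x0=(1.0621) x1=(-0.8410)
step 19: x0=(1.0781) x1=(-0.8312)
step 20: x0=(1.0937) x1=(-0.8207)
step 21: x0=(1.1090) x1=(-0.8096)
step 22: x0=(1.1238) x1=(-0.7978)
step 23: x0=(1.1382) x1=(-0.7855)
step 24: x0=(1.1523) x1=(-0.7725)
step 25: x0=(1.1660) x1=(-0.7588)
step 26: x0=(1.1793) x1=(-0.7446)
step 27: x0=(1.1921) x1=(-0.7297)
step 28: x0=(1.2046) x1=(-0.7141)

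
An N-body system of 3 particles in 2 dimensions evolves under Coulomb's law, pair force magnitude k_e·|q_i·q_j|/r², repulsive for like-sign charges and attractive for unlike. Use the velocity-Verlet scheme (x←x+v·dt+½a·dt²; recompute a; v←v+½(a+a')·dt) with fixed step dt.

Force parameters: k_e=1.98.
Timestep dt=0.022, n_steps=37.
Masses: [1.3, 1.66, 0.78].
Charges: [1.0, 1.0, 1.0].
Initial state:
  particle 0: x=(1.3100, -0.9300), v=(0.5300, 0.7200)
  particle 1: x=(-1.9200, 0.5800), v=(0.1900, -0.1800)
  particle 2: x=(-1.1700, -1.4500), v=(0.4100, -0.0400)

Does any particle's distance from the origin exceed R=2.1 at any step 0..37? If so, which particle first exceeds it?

no

step 0: x0=(1.3100, -0.9300) x1=(-1.9200, 0.5800) x2=(-1.1700, -1.4500)
step 1: x0=(1.3217, -0.9142) x1=(-1.9159, 0.5761) x2=(-1.1610, -1.4510)
step 2: x0=(1.3336, -0.8983) x1=(-1.9118, 0.5723) x2=(-1.1522, -1.4523)
step 3: x0=(1.3457, -0.8825) x1=(-1.9078, 0.5687) x2=(-1.1434, -1.4539)
step 4: x0=(1.3580, -0.8666) x1=(-1.9040, 0.5652) x2=(-1.1347, -1.4558)
step 5: x0=(1.3704, -0.8508) x1=(-1.9002, 0.5619) x2=(-1.1261, -1.4580)
step 6: x0=(1.3829, -0.8349) x1=(-1.8964, 0.5587) x2=(-1.1175, -1.4604)
step 7: x0=(1.3956, -0.8191) x1=(-1.8928, 0.5556) x2=(-1.1091, -1.4632)
step 8: x0=(1.4085, -0.8032) x1=(-1.8893, 0.5526) x2=(-1.1008, -1.4662)
step 9: x0=(1.4215, -0.7874) x1=(-1.8858, 0.5498) x2=(-1.0925, -1.4696)
step 10: x0=(1.4347, -0.7715) x1=(-1.8825, 0.5471) x2=(-1.0843, -1.4732)
step 11: x0=(1.4481, -0.7556) x1=(-1.8792, 0.5445) x2=(-1.0762, -1.4771)
step 12: x0=(1.4616, -0.7397) x1=(-1.8760, 0.5421) x2=(-1.0682, -1.4813)
step 13: x0=(1.4753, -0.7238) x1=(-1.8729, 0.5398) x2=(-1.0602, -1.4858)
step 14: x0=(1.4891, -0.7079) x1=(-1.8699, 0.5376) x2=(-1.0523, -1.4906)
step 15: x0=(1.5031, -0.6920) x1=(-1.8669, 0.5356) x2=(-1.0445, -1.4957)
step 16: x0=(1.5172, -0.6761) x1=(-1.8641, 0.5336) x2=(-1.0367, -1.5010)
step 17: x0=(1.5315, -0.6602) x1=(-1.8613, 0.5318) x2=(-1.0290, -1.5067)
step 18: x0=(1.5459, -0.6442) x1=(-1.8587, 0.5302) x2=(-1.0214, -1.5126)
step 19: x0=(1.5605, -0.6282) x1=(-1.8561, 0.5286) x2=(-1.0139, -1.5188)
step 20: x0=(1.5752, -0.6123) x1=(-1.8536, 0.5272) x2=(-1.0064, -1.5253)
step 21: x0=(1.5901, -0.5963) x1=(-1.8512, 0.5259) x2=(-0.9989, -1.5321)
step 22: x0=(1.6051, -0.5803) x1=(-1.8489, 0.5247) x2=(-0.9915, -1.5392)
step 23: x0=(1.6203, -0.5642) x1=(-1.8466, 0.5237) x2=(-0.9842, -1.5466)
step 24: x0=(1.6356, -0.5482) x1=(-1.8445, 0.5227) x2=(-0.9769, -1.5542)
step 25: x0=(1.6510, -0.5321) x1=(-1.8424, 0.5219) x2=(-0.9697, -1.5621)
step 26: x0=(1.6666, -0.5161) x1=(-1.8404, 0.5212) x2=(-0.9626, -1.5703)
step 27: x0=(1.6823, -0.5000) x1=(-1.8385, 0.5206) x2=(-0.9554, -1.5788)
step 28: x0=(1.6982, -0.4838) x1=(-1.8367, 0.5201) x2=(-0.9484, -1.5876)
step 29: x0=(1.7142, -0.4677) x1=(-1.8350, 0.5198) x2=(-0.9414, -1.5966)
step 30: x0=(1.7303, -0.4515) x1=(-1.8334, 0.5195) x2=(-0.9344, -1.6059)
step 31: x0=(1.7466, -0.4354) x1=(-1.8318, 0.5194) x2=(-0.9274, -1.6155)
step 32: x0=(1.7629, -0.4192) x1=(-1.8303, 0.5193) x2=(-0.9206, -1.6253)
step 33: x0=(1.7795, -0.4029) x1=(-1.8289, 0.5194) x2=(-0.9137, -1.6354)
step 34: x0=(1.7961, -0.3867) x1=(-1.8276, 0.5196) x2=(-0.9069, -1.6458)
step 35: x0=(1.8129, -0.3704) x1=(-1.8264, 0.5199) x2=(-0.9001, -1.6564)
step 36: x0=(1.8298, -0.3542) x1=(-1.8252, 0.5203) x2=(-0.8934, -1.6673)
step 37: x0=(1.8468, -0.3379) x1=(-1.8242, 0.5208) x2=(-0.8867, -1.6785)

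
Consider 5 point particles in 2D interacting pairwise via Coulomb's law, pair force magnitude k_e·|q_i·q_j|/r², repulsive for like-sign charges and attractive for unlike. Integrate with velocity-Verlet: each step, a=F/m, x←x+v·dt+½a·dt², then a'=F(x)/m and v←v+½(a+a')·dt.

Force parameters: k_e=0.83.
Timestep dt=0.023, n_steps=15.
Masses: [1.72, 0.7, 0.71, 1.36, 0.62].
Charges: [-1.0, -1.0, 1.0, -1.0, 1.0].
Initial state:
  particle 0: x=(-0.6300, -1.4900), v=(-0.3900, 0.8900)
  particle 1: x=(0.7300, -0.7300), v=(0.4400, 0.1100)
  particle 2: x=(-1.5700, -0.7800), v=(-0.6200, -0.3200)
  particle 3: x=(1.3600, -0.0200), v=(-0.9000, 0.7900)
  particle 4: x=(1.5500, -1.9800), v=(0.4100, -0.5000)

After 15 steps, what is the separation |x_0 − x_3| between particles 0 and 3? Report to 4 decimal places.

2.3707

step 0: x0=(-0.6300, -1.4900) x1=(0.7300, -0.7300) x2=(-1.5700, -0.7800) x3=(1.3600, -0.0200) x4=(1.5500, -1.9800)
step 1: x0=(-0.6391, -1.4695) x1=(0.7400, -0.7278) x2=(-1.5840, -0.7875) x3=(1.3394, -0.0017) x4=(1.5593, -1.9913)
step 2: x0=(-0.6484, -1.4490) x1=(0.7498, -0.7262) x2=(-1.5975, -0.7952) x3=(1.3191, 0.0168) x4=(1.5683, -2.0021)
step 3: x0=(-0.6579, -1.4285) x1=(0.7595, -0.7254) x2=(-1.6105, -0.8031) x3=(1.2990, 0.0355) x4=(1.5771, -2.0125)
step 4: x0=(-0.6677, -1.4079) x1=(0.7690, -0.7252) x2=(-1.6230, -0.8112) x3=(1.2792, 0.0545) x4=(1.5856, -2.0224)
step 5: x0=(-0.6778, -1.3873) x1=(0.7783, -0.7258) x2=(-1.6350, -0.8196) x3=(1.2596, 0.0737) x4=(1.5939, -2.0320)
step 6: x0=(-0.6881, -1.3667) x1=(0.7876, -0.7271) x2=(-1.6464, -0.8282) x3=(1.2401, 0.0933) x4=(1.6019, -2.0411)
step 7: x0=(-0.6986, -1.3461) x1=(0.7967, -0.7291) x2=(-1.6572, -0.8370) x3=(1.2209, 0.1130) x4=(1.6096, -2.0498)
step 8: x0=(-0.7095, -1.3255) x1=(0.8058, -0.7320) x2=(-1.6675, -0.8459) x3=(1.2019, 0.1331) x4=(1.6172, -2.0580)
step 9: x0=(-0.7206, -1.3048) x1=(0.8149, -0.7356) x2=(-1.6771, -0.8551) x3=(1.1831, 0.1535) x4=(1.6244, -2.0659)
step 10: x0=(-0.7320, -1.2841) x1=(0.8239, -0.7400) x2=(-1.6861, -0.8645) x3=(1.1644, 0.1741) x4=(1.6315, -2.0734)
step 11: x0=(-0.7437, -1.2633) x1=(0.8330, -0.7451) x2=(-1.6945, -0.8741) x3=(1.1458, 0.1950) x4=(1.6383, -2.0804)
step 12: x0=(-0.7558, -1.2426) x1=(0.8421, -0.7510) x2=(-1.7023, -0.8838) x3=(1.1274, 0.2162) x4=(1.6449, -2.0871)
step 13: x0=(-0.7681, -1.2218) x1=(0.8513, -0.7577) x2=(-1.7094, -0.8937) x3=(1.1091, 0.2377) x4=(1.6512, -2.0934)
step 14: x0=(-0.7808, -1.2010) x1=(0.8606, -0.7650) x2=(-1.7157, -0.9038) x3=(1.0909, 0.2594) x4=(1.6574, -2.0993)
step 15: x0=(-0.7938, -1.1802) x1=(0.8700, -0.7732) x2=(-1.7214, -0.9140) x3=(1.0728, 0.2814) x4=(1.6633, -2.1048)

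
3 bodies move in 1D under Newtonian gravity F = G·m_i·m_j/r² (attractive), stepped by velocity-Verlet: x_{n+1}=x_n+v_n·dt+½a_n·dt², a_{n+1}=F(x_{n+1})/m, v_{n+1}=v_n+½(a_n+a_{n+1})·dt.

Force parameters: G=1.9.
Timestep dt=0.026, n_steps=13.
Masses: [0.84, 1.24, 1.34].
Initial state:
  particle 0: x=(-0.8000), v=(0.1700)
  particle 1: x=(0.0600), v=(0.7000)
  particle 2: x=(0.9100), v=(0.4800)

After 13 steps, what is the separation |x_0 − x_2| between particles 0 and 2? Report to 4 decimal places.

1.3222

step 0: x0=(-0.8000) x1=(0.0600) x2=(0.9100)
step 1: x0=(-0.7942) x1=(0.0787) x2=(0.9212)
step 2: x0=(-0.7857) x1=(0.0983) x2=(0.9298)
step 3: x0=(-0.7747) x1=(0.1191) x2=(0.9357)
step 4: x0=(-0.7610) x1=(0.1411) x2=(0.9388)
step 5: x0=(-0.7448) x1=(0.1645) x2=(0.9391)
step 6: x0=(-0.7260) x1=(0.1895) x2=(0.9364)
step 7: x0=(-0.7047) x1=(0.2162) x2=(0.9304)
step 8: x0=(-0.6809) x1=(0.2451) x2=(0.9208)
step 9: x0=(-0.6546) x1=(0.2764) x2=(0.9074)
step 10: x0=(-0.6257) x1=(0.3109) x2=(0.8895)
step 11: x0=(-0.5943) x1=(0.3492) x2=(0.8664)
step 12: x0=(-0.5602) x1=(0.3928) x2=(0.8369)
step 13: x0=(-0.5236) x1=(0.4439) x2=(0.7987)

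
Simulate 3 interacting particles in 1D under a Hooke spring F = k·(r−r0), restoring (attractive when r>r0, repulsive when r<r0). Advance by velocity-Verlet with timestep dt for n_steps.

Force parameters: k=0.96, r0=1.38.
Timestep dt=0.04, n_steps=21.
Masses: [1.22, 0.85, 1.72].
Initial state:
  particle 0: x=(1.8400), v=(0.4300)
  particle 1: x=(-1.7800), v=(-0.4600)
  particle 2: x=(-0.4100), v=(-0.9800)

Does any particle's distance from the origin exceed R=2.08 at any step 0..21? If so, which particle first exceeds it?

no

step 0: x0=(1.8400) x1=(-1.7800) x2=(-0.4100)
step 1: x0=(1.8552) x1=(-1.7964) x2=(-0.4488)
step 2: x0=(1.8665) x1=(-1.8087) x2=(-0.4868)
step 3: x0=(1.8736) x1=(-1.8170) x2=(-0.5238)
step 4: x0=(1.8765) x1=(-1.8213) x2=(-0.5598)
step 5: x0=(1.8751) x1=(-1.8216) x2=(-0.5948)
step 6: x0=(1.8695) x1=(-1.8180) x2=(-0.6287)
step 7: x0=(1.8596) x1=(-1.8106) x2=(-0.6614)
step 8: x0=(1.8453) x1=(-1.7994) x2=(-0.6929)
step 9: x0=(1.8268) x1=(-1.7847) x2=(-0.7231)
step 10: x0=(1.8039) x1=(-1.7665) x2=(-0.7520)
step 11: x0=(1.7768) x1=(-1.7449) x2=(-0.7795)
step 12: x0=(1.7456) x1=(-1.7203) x2=(-0.8056)
step 13: x0=(1.7102) x1=(-1.6928) x2=(-0.8303)
step 14: x0=(1.6708) x1=(-1.6625) x2=(-0.8534)
step 15: x0=(1.6276) x1=(-1.6297) x2=(-0.8750)
step 16: x0=(1.5805) x1=(-1.5947) x2=(-0.8950)
step 17: x0=(1.5298) x1=(-1.5576) x2=(-0.9135)
step 18: x0=(1.4756) x1=(-1.5188) x2=(-0.9303)
step 19: x0=(1.4181) x1=(-1.4785) x2=(-0.9455)
step 20: x0=(1.3575) x1=(-1.4370) x2=(-0.9591)
step 21: x0=(1.2939) x1=(-1.3946) x2=(-0.9710)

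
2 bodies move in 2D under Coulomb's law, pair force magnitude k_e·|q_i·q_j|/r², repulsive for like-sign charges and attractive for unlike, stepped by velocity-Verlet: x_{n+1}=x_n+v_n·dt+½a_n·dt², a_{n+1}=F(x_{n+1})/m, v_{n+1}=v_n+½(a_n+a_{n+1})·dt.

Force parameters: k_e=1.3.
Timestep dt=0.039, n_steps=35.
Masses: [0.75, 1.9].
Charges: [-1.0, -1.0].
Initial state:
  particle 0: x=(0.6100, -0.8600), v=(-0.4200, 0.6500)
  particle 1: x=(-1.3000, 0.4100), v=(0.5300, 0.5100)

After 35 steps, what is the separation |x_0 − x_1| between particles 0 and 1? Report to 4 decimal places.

step 0: x0=(0.6100, -0.8600) x1=(-1.3000, 0.4100)
step 1: x0=(0.5938, -0.8348) x1=(-1.2794, 0.4299)
step 2: x0=(0.5781, -0.8099) x1=(-1.2590, 0.4500)
step 3: x0=(0.5628, -0.7852) x1=(-1.2387, 0.4702)
step 4: x0=(0.5479, -0.7609) x1=(-1.2187, 0.4905)
step 5: x0=(0.5335, -0.7370) x1=(-1.1988, 0.5109)
step 6: x0=(0.5196, -0.7133) x1=(-1.1791, 0.5315)
step 7: x0=(0.5061, -0.6900) x1=(-1.1596, 0.5522)
step 8: x0=(0.4932, -0.6671) x1=(-1.1403, 0.5730)
step 9: x0=(0.4807, -0.6445) x1=(-1.1211, 0.5940)
step 10: x0=(0.4688, -0.6224) x1=(-1.1022, 0.6152)
step 11: x0=(0.4573, -0.6006) x1=(-1.0835, 0.6365)
step 12: x0=(0.4464, -0.5793) x1=(-1.0650, 0.6580)
step 13: x0=(0.4361, -0.5584) x1=(-1.0467, 0.6796)
step 14: x0=(0.4262, -0.5380) x1=(-1.0286, 0.7014)
step 15: x0=(0.4170, -0.5180) x1=(-1.0107, 0.7234)
step 16: x0=(0.4082, -0.4985) x1=(-0.9931, 0.7457)
step 17: x0=(0.4001, -0.4795) x1=(-0.9757, 0.7681)
step 18: x0=(0.3925, -0.4611) x1=(-0.9585, 0.7907)
step 19: x0=(0.3854, -0.4431) x1=(-0.9415, 0.8135)
step 20: x0=(0.3790, -0.4257) x1=(-0.9247, 0.8365)
step 21: x0=(0.3731, -0.4089) x1=(-0.9082, 0.8597)
step 22: x0=(0.3678, -0.3926) x1=(-0.8919, 0.8832)
step 23: x0=(0.3631, -0.3769) x1=(-0.8758, 0.9069)
step 24: x0=(0.3589, -0.3618) x1=(-0.8600, 0.9309)
step 25: x0=(0.3553, -0.3473) x1=(-0.8444, 0.9550)
step 26: x0=(0.3523, -0.3335) x1=(-0.8290, 0.9795)
step 27: x0=(0.3499, -0.3202) x1=(-0.8138, 1.0041)
step 28: x0=(0.3480, -0.3076) x1=(-0.7989, 1.0291)
step 29: x0=(0.3467, -0.2956) x1=(-0.7841, 1.0542)
step 30: x0=(0.3459, -0.2843) x1=(-0.7696, 1.0797)
step 31: x0=(0.3457, -0.2737) x1=(-0.7553, 1.1054)
step 32: x0=(0.3459, -0.2637) x1=(-0.7412, 1.1313)
step 33: x0=(0.3467, -0.2544) x1=(-0.7273, 1.1575)
step 34: x0=(0.3480, -0.2457) x1=(-0.7137, 1.1840)
step 35: x0=(0.3498, -0.2377) x1=(-0.7002, 1.2108)

1.7890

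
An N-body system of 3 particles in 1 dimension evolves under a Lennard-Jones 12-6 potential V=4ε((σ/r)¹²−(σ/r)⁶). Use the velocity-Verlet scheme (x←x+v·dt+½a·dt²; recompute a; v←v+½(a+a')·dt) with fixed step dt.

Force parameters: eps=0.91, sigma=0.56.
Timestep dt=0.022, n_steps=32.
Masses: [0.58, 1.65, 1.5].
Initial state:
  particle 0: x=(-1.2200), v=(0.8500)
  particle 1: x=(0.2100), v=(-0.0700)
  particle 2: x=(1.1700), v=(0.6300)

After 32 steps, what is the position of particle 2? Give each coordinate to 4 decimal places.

step 0: x0=(-1.2200) x1=(0.2100) x2=(1.1700)
step 1: x0=(-1.2013) x1=(0.2086) x2=(1.1837)
step 2: x0=(-1.1825) x1=(0.2073) x2=(1.1972)
step 3: x0=(-1.1637) x1=(0.2063) x2=(1.2105)
step 4: x0=(-1.1448) x1=(0.2054) x2=(1.2235)
step 5: x0=(-1.1258) x1=(0.2047) x2=(1.2364)
step 6: x0=(-1.1068) x1=(0.2040) x2=(1.2492)
step 7: x0=(-1.0876) x1=(0.2035) x2=(1.2617)
step 8: x0=(-1.0684) x1=(0.2031) x2=(1.2741)
step 9: x0=(-1.0491) x1=(0.2028) x2=(1.2864)
step 10: x0=(-1.0297) x1=(0.2025) x2=(1.2986)
step 11: x0=(-1.0101) x1=(0.2023) x2=(1.3107)
step 12: x0=(-0.9904) x1=(0.2021) x2=(1.3227)
step 13: x0=(-0.9705) x1=(0.2020) x2=(1.3345)
step 14: x0=(-0.9504) x1=(0.2018) x2=(1.3463)
step 15: x0=(-0.9302) x1=(0.2017) x2=(1.3580)
step 16: x0=(-0.9097) x1=(0.2016) x2=(1.3696)
step 17: x0=(-0.8889) x1=(0.2014) x2=(1.3812)
step 18: x0=(-0.8679) x1=(0.2012) x2=(1.3926)
step 19: x0=(-0.8465) x1=(0.2009) x2=(1.4041)
step 20: x0=(-0.8247) x1=(0.2006) x2=(1.4154)
step 21: x0=(-0.8025) x1=(0.2001) x2=(1.4267)
step 22: x0=(-0.7797) x1=(0.1996) x2=(1.4380)
step 23: x0=(-0.7564) x1=(0.1988) x2=(1.4492)
step 24: x0=(-0.7323) x1=(0.1978) x2=(1.4603)
step 25: x0=(-0.7074) x1=(0.1966) x2=(1.4714)
step 26: x0=(-0.6814) x1=(0.1950) x2=(1.4825)
step 27: x0=(-0.6543) x1=(0.1931) x2=(1.4936)
step 28: x0=(-0.6256) x1=(0.1907) x2=(1.5046)
step 29: x0=(-0.5951) x1=(0.1876) x2=(1.5155)
step 30: x0=(-0.5623) x1=(0.1838) x2=(1.5265)
step 31: x0=(-0.5267) x1=(0.1790) x2=(1.5374)
step 32: x0=(-0.4879) x1=(0.1731) x2=(1.5483)

(1.5483)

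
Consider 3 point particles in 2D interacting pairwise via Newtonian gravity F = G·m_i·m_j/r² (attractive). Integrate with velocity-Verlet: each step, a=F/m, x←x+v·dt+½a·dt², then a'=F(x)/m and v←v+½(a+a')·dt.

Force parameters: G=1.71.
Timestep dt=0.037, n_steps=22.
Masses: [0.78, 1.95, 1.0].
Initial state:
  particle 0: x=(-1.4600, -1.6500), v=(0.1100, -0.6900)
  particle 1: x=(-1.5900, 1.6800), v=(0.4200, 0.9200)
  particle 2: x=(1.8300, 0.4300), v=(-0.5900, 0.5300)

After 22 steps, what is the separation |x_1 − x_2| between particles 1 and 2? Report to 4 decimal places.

2.8625

step 0: x0=(-1.4600, -1.6500) x1=(-1.5900, 1.6800) x2=(1.8300, 0.4300)
step 1: x0=(-1.4559, -1.6753) x1=(-1.5744, 1.7139) x2=(1.8080, 0.4496)
step 2: x0=(-1.4516, -1.7001) x1=(-1.5586, 1.7476) x2=(1.7855, 0.4693)
step 3: x0=(-1.4473, -1.7244) x1=(-1.5426, 1.7811) x2=(1.7626, 0.4891)
step 4: x0=(-1.4428, -1.7483) x1=(-1.5264, 1.8144) x2=(1.7392, 0.5089)
step 5: x0=(-1.4382, -1.7717) x1=(-1.5101, 1.8474) x2=(1.7155, 0.5288)
step 6: x0=(-1.4335, -1.7947) x1=(-1.4936, 1.8803) x2=(1.6912, 0.5487)
step 7: x0=(-1.4287, -1.8173) x1=(-1.4769, 1.9129) x2=(1.6666, 0.5688)
step 8: x0=(-1.4237, -1.8394) x1=(-1.4600, 1.9454) x2=(1.6414, 0.5889)
step 9: x0=(-1.4187, -1.8611) x1=(-1.4430, 1.9776) x2=(1.6158, 0.6091)
step 10: x0=(-1.4135, -1.8824) x1=(-1.4257, 2.0096) x2=(1.5898, 0.6294)
step 11: x0=(-1.4082, -1.9034) x1=(-1.4082, 2.0414) x2=(1.5633, 0.6498)
step 12: x0=(-1.4028, -1.9239) x1=(-1.3906, 2.0730) x2=(1.5363, 0.6703)
step 13: x0=(-1.3973, -1.9440) x1=(-1.3727, 2.1043) x2=(1.5088, 0.6909)
step 14: x0=(-1.3916, -1.9638) x1=(-1.3547, 2.1355) x2=(1.4808, 0.7116)
step 15: x0=(-1.3859, -1.9832) x1=(-1.3364, 2.1665) x2=(1.4524, 0.7324)
step 16: x0=(-1.3800, -2.0022) x1=(-1.3179, 2.1972) x2=(1.4234, 0.7534)
step 17: x0=(-1.3740, -2.0208) x1=(-1.2993, 2.2277) x2=(1.3940, 0.7745)
step 18: x0=(-1.3679, -2.0391) x1=(-1.2803, 2.2580) x2=(1.3640, 0.7957)
step 19: x0=(-1.3617, -2.0570) x1=(-1.2612, 2.2881) x2=(1.3335, 0.8171)
step 20: x0=(-1.3554, -2.0746) x1=(-1.2419, 2.3179) x2=(1.3025, 0.8387)
step 21: x0=(-1.3490, -2.0918) x1=(-1.2223, 2.3476) x2=(1.2710, 0.8605)
step 22: x0=(-1.3425, -2.1087) x1=(-1.2025, 2.3769) x2=(1.2389, 0.8824)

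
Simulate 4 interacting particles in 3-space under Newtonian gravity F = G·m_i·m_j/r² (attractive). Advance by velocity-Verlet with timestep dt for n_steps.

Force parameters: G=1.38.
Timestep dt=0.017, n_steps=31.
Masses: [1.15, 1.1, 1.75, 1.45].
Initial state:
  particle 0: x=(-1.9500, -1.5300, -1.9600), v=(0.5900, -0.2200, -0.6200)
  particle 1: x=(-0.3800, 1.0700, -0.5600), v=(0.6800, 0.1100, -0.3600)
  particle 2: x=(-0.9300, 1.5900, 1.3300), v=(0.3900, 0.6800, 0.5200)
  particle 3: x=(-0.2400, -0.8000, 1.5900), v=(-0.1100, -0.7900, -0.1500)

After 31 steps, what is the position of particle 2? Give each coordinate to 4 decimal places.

step 0: x0=(-1.9500, -1.5300, -1.9600) x1=(-0.3800, 1.0700, -0.5600) x2=(-0.9300, 1.5900, 1.3300) x3=(-0.2400, -0.8000, 1.5900)
step 1: x0=(-1.9399, -1.5337, -1.9705) x1=(-0.3685, 1.0719, -0.5660) x2=(-0.9233, 1.6015, 1.3388) x3=(-0.2419, -0.8134, 1.5874)
step 2: x0=(-1.9299, -1.5374, -1.9809) x1=(-0.3570, 1.0737, -0.5719) x2=(-0.9166, 1.6129, 1.3475) x3=(-0.2438, -0.8266, 1.5847)
step 3: x0=(-1.9197, -1.5410, -1.9913) x1=(-0.3456, 1.0755, -0.5775) x2=(-0.9099, 1.6241, 1.3561) x3=(-0.2458, -0.8397, 1.5820)
step 4: x0=(-1.9096, -1.5445, -2.0016) x1=(-0.3342, 1.0772, -0.5830) x2=(-0.9031, 1.6352, 1.3645) x3=(-0.2478, -0.8526, 1.5792)
step 5: x0=(-1.8993, -1.5480, -2.0118) x1=(-0.3230, 1.0789, -0.5883) x2=(-0.8963, 1.6462, 1.3729) x3=(-0.2499, -0.8655, 1.5763)
step 6: x0=(-1.8891, -1.5514, -2.0220) x1=(-0.3117, 1.0806, -0.5934) x2=(-0.8894, 1.6571, 1.3812) x3=(-0.2520, -0.8782, 1.5733)
step 7: x0=(-1.8788, -1.5548, -2.0320) x1=(-0.3006, 1.0822, -0.5983) x2=(-0.8824, 1.6678, 1.3894) x3=(-0.2541, -0.8907, 1.5703)
step 8: x0=(-1.8685, -1.5581, -2.0421) x1=(-0.2894, 1.0838, -0.6031) x2=(-0.8755, 1.6785, 1.3975) x3=(-0.2563, -0.9032, 1.5672)
step 9: x0=(-1.8581, -1.5613, -2.0520) x1=(-0.2784, 1.0854, -0.6076) x2=(-0.8685, 1.6890, 1.4055) x3=(-0.2585, -0.9155, 1.5640)
step 10: x0=(-1.8477, -1.5645, -2.0619) x1=(-0.2674, 1.0869, -0.6121) x2=(-0.8614, 1.6994, 1.4134) x3=(-0.2608, -0.9277, 1.5608)
step 11: x0=(-1.8373, -1.5677, -2.0717) x1=(-0.2564, 1.0884, -0.6163) x2=(-0.8543, 1.7096, 1.4212) x3=(-0.2630, -0.9398, 1.5575)
step 12: x0=(-1.8268, -1.5708, -2.0814) x1=(-0.2456, 1.0899, -0.6204) x2=(-0.8472, 1.7198, 1.4289) x3=(-0.2653, -0.9517, 1.5541)
step 13: x0=(-1.8163, -1.5738, -2.0911) x1=(-0.2347, 1.0913, -0.6244) x2=(-0.8401, 1.7299, 1.4366) x3=(-0.2677, -0.9636, 1.5507)
step 14: x0=(-1.8057, -1.5768, -2.1007) x1=(-0.2240, 1.0927, -0.6281) x2=(-0.8329, 1.7398, 1.4441) x3=(-0.2700, -0.9753, 1.5472)
step 15: x0=(-1.7951, -1.5797, -2.1102) x1=(-0.2133, 1.0941, -0.6318) x2=(-0.8256, 1.7496, 1.4516) x3=(-0.2724, -0.9869, 1.5436)
step 16: x0=(-1.7845, -1.5826, -2.1196) x1=(-0.2026, 1.0954, -0.6352) x2=(-0.8184, 1.7593, 1.4589) x3=(-0.2749, -0.9984, 1.5400)
step 17: x0=(-1.7738, -1.5854, -2.1290) x1=(-0.1920, 1.0967, -0.6386) x2=(-0.8111, 1.7690, 1.4662) x3=(-0.2773, -1.0097, 1.5363)
step 18: x0=(-1.7631, -1.5882, -2.1383) x1=(-0.1814, 1.0979, -0.6417) x2=(-0.8038, 1.7785, 1.4734) x3=(-0.2798, -1.0210, 1.5325)
step 19: x0=(-1.7524, -1.5909, -2.1476) x1=(-0.1709, 1.0992, -0.6447) x2=(-0.7964, 1.7879, 1.4805) x3=(-0.2823, -1.0321, 1.5287)
step 20: x0=(-1.7416, -1.5936, -2.1568) x1=(-0.1605, 1.1003, -0.6476) x2=(-0.7890, 1.7971, 1.4875) x3=(-0.2848, -1.0431, 1.5248)
step 21: x0=(-1.7308, -1.5962, -2.1659) x1=(-0.1501, 1.1015, -0.6503) x2=(-0.7816, 1.8063, 1.4944) x3=(-0.2874, -1.0540, 1.5209)
step 22: x0=(-1.7200, -1.5988, -2.1749) x1=(-0.1398, 1.1026, -0.6529) x2=(-0.7741, 1.8154, 1.5012) x3=(-0.2899, -1.0648, 1.5169)
step 23: x0=(-1.7091, -1.6013, -2.1839) x1=(-0.1295, 1.1037, -0.6554) x2=(-0.7666, 1.8244, 1.5080) x3=(-0.2925, -1.0755, 1.5128)
step 24: x0=(-1.6982, -1.6037, -2.1928) x1=(-0.1193, 1.1047, -0.6577) x2=(-0.7591, 1.8333, 1.5147) x3=(-0.2951, -1.0861, 1.5087)
step 25: x0=(-1.6873, -1.6061, -2.2016) x1=(-0.1091, 1.1057, -0.6598) x2=(-0.7516, 1.8421, 1.5212) x3=(-0.2978, -1.0966, 1.5045)
step 26: x0=(-1.6763, -1.6085, -2.2104) x1=(-0.0990, 1.1067, -0.6618) x2=(-0.7440, 1.8507, 1.5277) x3=(-0.3004, -1.1069, 1.5002)
step 27: x0=(-1.6653, -1.6108, -2.2191) x1=(-0.0889, 1.1077, -0.6637) x2=(-0.7364, 1.8593, 1.5342) x3=(-0.3031, -1.1172, 1.4959)
step 28: x0=(-1.6543, -1.6131, -2.2277) x1=(-0.0789, 1.1086, -0.6655) x2=(-0.7288, 1.8678, 1.5405) x3=(-0.3058, -1.1274, 1.4916)
step 29: x0=(-1.6432, -1.6153, -2.2363) x1=(-0.0690, 1.1094, -0.6671) x2=(-0.7212, 1.8762, 1.5468) x3=(-0.3085, -1.1374, 1.4872)
step 30: x0=(-1.6321, -1.6175, -2.2448) x1=(-0.0591, 1.1103, -0.6686) x2=(-0.7135, 1.8845, 1.5529) x3=(-0.3112, -1.1474, 1.4827)
step 31: x0=(-1.6209, -1.6196, -2.2532) x1=(-0.0492, 1.1111, -0.6700) x2=(-0.7058, 1.8927, 1.5590) x3=(-0.3139, -1.1572, 1.4782)

(-0.7058, 1.8927, 1.5590)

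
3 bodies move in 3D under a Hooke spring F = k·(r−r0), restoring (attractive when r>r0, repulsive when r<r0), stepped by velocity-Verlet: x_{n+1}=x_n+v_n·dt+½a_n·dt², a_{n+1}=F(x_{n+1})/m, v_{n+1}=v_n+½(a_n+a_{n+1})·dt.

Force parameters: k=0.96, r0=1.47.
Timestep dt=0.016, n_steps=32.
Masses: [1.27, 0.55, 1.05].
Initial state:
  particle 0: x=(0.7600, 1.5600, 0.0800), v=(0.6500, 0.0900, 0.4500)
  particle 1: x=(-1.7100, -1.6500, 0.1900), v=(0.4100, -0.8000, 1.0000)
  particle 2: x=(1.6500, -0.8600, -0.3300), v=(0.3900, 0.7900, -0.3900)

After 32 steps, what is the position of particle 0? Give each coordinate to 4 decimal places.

step 0: x0=(0.7600, 1.5600, 0.0800) x1=(-1.7100, -1.6500, 0.1900) x2=(1.6500, -0.8600, -0.3300)
step 1: x0=(0.7703, 1.5611, 0.0872) x1=(-1.7027, -1.6622, 0.2059) x2=(1.6560, -0.8473, -0.3362)
step 2: x0=(0.7803, 1.5617, 0.0944) x1=(-1.6937, -1.6734, 0.2217) x2=(1.6614, -0.8344, -0.3423)
step 3: x0=(0.7902, 1.5616, 0.1015) x1=(-1.6832, -1.6833, 0.2372) x2=(1.6663, -0.8215, -0.3482)
step 4: x0=(0.7998, 1.5610, 0.1086) x1=(-1.6712, -1.6921, 0.2526) x2=(1.6706, -0.8084, -0.3540)
step 5: x0=(0.8091, 1.5597, 0.1157) x1=(-1.6575, -1.6998, 0.2678) x2=(1.6744, -0.7952, -0.3597)
step 6: x0=(0.8182, 1.5578, 0.1228) x1=(-1.6423, -1.7063, 0.2827) x2=(1.6776, -0.7818, -0.3653)
step 7: x0=(0.8271, 1.5554, 0.1299) x1=(-1.6255, -1.7116, 0.2975) x2=(1.6804, -0.7684, -0.3707)
step 8: x0=(0.8358, 1.5523, 0.1369) x1=(-1.6072, -1.7157, 0.3120) x2=(1.6825, -0.7549, -0.3760)
step 9: x0=(0.8442, 1.5487, 0.1440) x1=(-1.5873, -1.7187, 0.3263) x2=(1.6842, -0.7413, -0.3811)
step 10: x0=(0.8524, 1.5445, 0.1510) x1=(-1.5658, -1.7204, 0.3404) x2=(1.6853, -0.7276, -0.3861)
step 11: x0=(0.8603, 1.5397, 0.1580) x1=(-1.5429, -1.7210, 0.3542) x2=(1.6859, -0.7138, -0.3910)
step 12: x0=(0.8680, 1.5343, 0.1649) x1=(-1.5184, -1.7204, 0.3678) x2=(1.6860, -0.6999, -0.3957)
step 13: x0=(0.8755, 1.5283, 0.1719) x1=(-1.4924, -1.7186, 0.3811) x2=(1.6856, -0.6860, -0.4002)
step 14: x0=(0.8828, 1.5218, 0.1788) x1=(-1.4649, -1.7156, 0.3942) x2=(1.6847, -0.6719, -0.4046)
step 15: x0=(0.8898, 1.5147, 0.1857) x1=(-1.4360, -1.7115, 0.4070) x2=(1.6833, -0.6579, -0.4088)
step 16: x0=(0.8966, 1.5071, 0.1926) x1=(-1.4056, -1.7061, 0.4195) x2=(1.6814, -0.6438, -0.4129)
step 17: x0=(0.9032, 1.4989, 0.1995) x1=(-1.3738, -1.6996, 0.4318) x2=(1.6791, -0.6296, -0.4168)
step 18: x0=(0.9095, 1.4902, 0.2064) x1=(-1.3406, -1.6920, 0.4437) x2=(1.6762, -0.6154, -0.4205)
step 19: x0=(0.9157, 1.4809, 0.2132) x1=(-1.3061, -1.6831, 0.4554) x2=(1.6730, -0.6011, -0.4240)
step 20: x0=(0.9216, 1.4711, 0.2201) x1=(-1.2701, -1.6732, 0.4668) x2=(1.6692, -0.5868, -0.4274)
step 21: x0=(0.9273, 1.4608, 0.2269) x1=(-1.2329, -1.6621, 0.4780) x2=(1.6650, -0.5725, -0.4307)
step 22: x0=(0.9328, 1.4500, 0.2337) x1=(-1.1943, -1.6498, 0.4888) x2=(1.6604, -0.5581, -0.4337)
step 23: x0=(0.9382, 1.4387, 0.2405) x1=(-1.1545, -1.6365, 0.4994) x2=(1.6554, -0.5437, -0.4366)
step 24: x0=(0.9433, 1.4269, 0.2473) x1=(-1.1134, -1.6221, 0.5096) x2=(1.6500, -0.5293, -0.4393)
step 25: x0=(0.9482, 1.4146, 0.2540) x1=(-1.0712, -1.6066, 0.5196) x2=(1.6441, -0.5149, -0.4419)
step 26: x0=(0.9529, 1.4018, 0.2608) x1=(-1.0277, -1.5900, 0.5292) x2=(1.6379, -0.5005, -0.4443)
step 27: x0=(0.9575, 1.3886, 0.2675) x1=(-0.9832, -1.5724, 0.5386) x2=(1.6313, -0.4861, -0.4465)
step 28: x0=(0.9618, 1.3749, 0.2742) x1=(-0.9375, -1.5538, 0.5477) x2=(1.6244, -0.4716, -0.4485)
step 29: x0=(0.9660, 1.3609, 0.2810) x1=(-0.8907, -1.5341, 0.5564) x2=(1.6171, -0.4572, -0.4504)
step 30: x0=(0.9700, 1.3463, 0.2877) x1=(-0.8430, -1.5135, 0.5649) x2=(1.6095, -0.4428, -0.4521)
step 31: x0=(0.9739, 1.3314, 0.2944) x1=(-0.7942, -1.4919, 0.5731) x2=(1.6015, -0.4283, -0.4536)
step 32: x0=(0.9776, 1.3161, 0.3011) x1=(-0.7445, -1.4694, 0.5810) x2=(1.5932, -0.4139, -0.4550)

(0.9776, 1.3161, 0.3011)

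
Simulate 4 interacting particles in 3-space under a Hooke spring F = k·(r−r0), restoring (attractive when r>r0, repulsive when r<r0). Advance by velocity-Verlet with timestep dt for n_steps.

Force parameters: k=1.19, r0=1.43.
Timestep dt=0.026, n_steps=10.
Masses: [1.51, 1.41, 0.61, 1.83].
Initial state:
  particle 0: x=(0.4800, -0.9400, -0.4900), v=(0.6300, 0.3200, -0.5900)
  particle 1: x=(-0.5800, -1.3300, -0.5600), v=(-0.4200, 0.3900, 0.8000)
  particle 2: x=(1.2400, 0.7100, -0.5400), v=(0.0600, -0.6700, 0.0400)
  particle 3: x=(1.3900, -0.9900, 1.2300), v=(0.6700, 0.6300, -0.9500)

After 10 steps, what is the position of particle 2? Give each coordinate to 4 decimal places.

(1.1971, 0.4219, -0.4867)

step 0: x0=(0.4800, -0.9400, -0.4900) x1=(-0.5800, -1.3300, -0.5600) x2=(1.2400, 0.7100, -0.5400) x3=(1.3900, -0.9900, 1.2300)
step 1: x0=(0.4966, -0.9316, -0.5052) x1=(-0.5905, -1.3196, -0.5390) x2=(1.2409, 0.6912, -0.5385) x3=(1.4072, -0.9735, 1.2049)
step 2: x0=(0.5135, -0.9229, -0.5202) x1=(-0.6001, -1.3085, -0.5175) x2=(1.2406, 0.6699, -0.5360) x3=(1.4238, -0.9568, 1.1788)
step 3: x0=(0.5307, -0.9141, -0.5349) x1=(-0.6088, -1.2970, -0.4955) x2=(1.2390, 0.6461, -0.5326) x3=(1.4398, -0.9398, 1.1520)
step 4: x0=(0.5482, -0.9050, -0.5495) x1=(-0.6166, -1.2848, -0.4732) x2=(1.2363, 0.6199, -0.5283) x3=(1.4553, -0.9227, 1.1243)
step 5: x0=(0.5660, -0.8959, -0.5638) x1=(-0.6235, -1.2721, -0.4504) x2=(1.2324, 0.5916, -0.5232) x3=(1.4703, -0.9053, 1.0959)
step 6: x0=(0.5841, -0.8866, -0.5779) x1=(-0.6295, -1.2588, -0.4272) x2=(1.2274, 0.5612, -0.5173) x3=(1.4847, -0.8878, 1.0667)
step 7: x0=(0.6024, -0.8772, -0.5917) x1=(-0.6345, -1.2450, -0.4037) x2=(1.2213, 0.5288, -0.5107) x3=(1.4985, -0.8702, 1.0369)
step 8: x0=(0.6208, -0.8677, -0.6054) x1=(-0.6386, -1.2306, -0.3798) x2=(1.2142, 0.4947, -0.5033) x3=(1.5118, -0.8524, 1.0063)
step 9: x0=(0.6395, -0.8582, -0.6190) x1=(-0.6417, -1.2158, -0.3556) x2=(1.2061, 0.4591, -0.4953) x3=(1.5246, -0.8346, 0.9751)
step 10: x0=(0.6583, -0.8487, -0.6323) x1=(-0.6438, -1.2004, -0.3310) x2=(1.1971, 0.4219, -0.4867) x3=(1.5368, -0.8166, 0.9434)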